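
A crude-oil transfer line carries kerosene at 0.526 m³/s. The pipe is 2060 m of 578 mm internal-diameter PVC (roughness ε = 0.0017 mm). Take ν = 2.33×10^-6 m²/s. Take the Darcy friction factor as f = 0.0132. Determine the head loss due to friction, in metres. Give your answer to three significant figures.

h_f ≈ 9.64 m

V = 4Q/(πD²) = 4·0.526/(π·0.578²) = 2.005 m/s
h_f = f(L/D)V²/(2g) = 0.01320·(2060/0.578)·2.005²/(2·9.81) = 9.636 m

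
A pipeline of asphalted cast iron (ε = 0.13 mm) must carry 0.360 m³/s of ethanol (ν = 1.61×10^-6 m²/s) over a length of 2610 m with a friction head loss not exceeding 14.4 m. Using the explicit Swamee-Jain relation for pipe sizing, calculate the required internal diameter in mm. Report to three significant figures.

D ≈ 506 mm

Swamee-Jain (Type III): D = 0.66·[ε^1.25·(LQ²/(gh_f))^4.75 + ν·Q^9.4·(L/(gh_f))^5.2]^0.04
LQ²/(gh_f) = 2.394; L/(gh_f) = 18.48
Term 1 = ε^1.25·(…)^4.75 = 8.78×10^-4; Term 2 = ν·Q^9.4·(…)^5.2 = 4.19×10^-4
D = 0.66·(8.78×10^-4 + 4.19×10^-4)^0.04 = 0.5059 m = 506 mm
Check: V = 1.79 m/s, Re = 5.63×10^5, f = 0.01588, h_f = 13.4 m ≈ 14.4 m ✓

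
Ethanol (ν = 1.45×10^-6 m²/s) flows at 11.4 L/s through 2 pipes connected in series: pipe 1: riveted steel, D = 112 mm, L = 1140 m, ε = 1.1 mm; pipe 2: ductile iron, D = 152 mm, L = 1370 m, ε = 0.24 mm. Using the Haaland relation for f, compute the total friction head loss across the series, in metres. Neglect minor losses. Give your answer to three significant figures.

H ≈ 31.1 m

Pipe 1: V = 1.157 m/s, Re = 8.94×10^4, ε/D = 0.00982, f = 0.03838, h_1 = f(L/D)V²/2g = 26.66 m
Pipe 2: V = 0.6282 m/s, Re = 6.59×10^4, ε/D = 0.00158, f = 0.02459, h_2 = f(L/D)V²/2g = 4.458 m
Series → Q common, losses add: H = Σh = 31.12 m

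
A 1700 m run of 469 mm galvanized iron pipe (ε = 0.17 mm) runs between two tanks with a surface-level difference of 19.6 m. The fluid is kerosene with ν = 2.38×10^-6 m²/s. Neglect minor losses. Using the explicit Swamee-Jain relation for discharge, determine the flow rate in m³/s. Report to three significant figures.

Q ≈ 0.435 m³/s

Swamee-Jain (Type II): Q = -0.965·√(gD⁵h_f/L)·ln[ε/(3.7D) + √(3.17ν²L/(gD³h_f))]
√(gD⁵h_f/L) = √(9.81·0.469⁵·19.6/1700) = 0.05066
ε/(3.7D) = 9.80×10^-5; √(3.17ν²L/(gD³h_f)) = 3.92×10^-5
Q = -0.965·0.05066·ln(1.372×10^-4) = 0.4348 m³/s
Check: V = 2.52 m/s, Re = 4.96×10^5, f = 0.01686, h_f = 19.7 m ≈ 19.6 m ✓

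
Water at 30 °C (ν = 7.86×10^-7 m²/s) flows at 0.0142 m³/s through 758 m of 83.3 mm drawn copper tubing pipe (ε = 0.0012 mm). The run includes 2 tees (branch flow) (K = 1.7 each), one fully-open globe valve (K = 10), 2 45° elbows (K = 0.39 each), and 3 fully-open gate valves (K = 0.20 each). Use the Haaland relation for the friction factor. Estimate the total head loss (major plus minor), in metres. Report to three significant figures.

V = 4Q/(πD²) = 2.606 m/s; V²/2g = 0.3460 m
Re = 2.76×10^5, ε/D = 1.44×10^-5 → f = 0.01468 (Haaland)
Major: h_f = f(L/D)·V²/2g = 0.01468·9100·0.3460 = 46.22 m
Minor: ΣK = 14.8; h_m = ΣK·V²/2g = 5.114 m
Total H_L = 46.22 + 5.114 = 51.34 m

H_L ≈ 51.3 m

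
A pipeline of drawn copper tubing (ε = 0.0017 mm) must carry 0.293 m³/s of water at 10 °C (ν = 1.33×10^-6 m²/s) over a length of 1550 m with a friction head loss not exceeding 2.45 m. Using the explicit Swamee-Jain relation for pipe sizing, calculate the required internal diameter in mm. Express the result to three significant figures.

D ≈ 576 mm

Swamee-Jain (Type III): D = 0.66·[ε^1.25·(LQ²/(gh_f))^4.75 + ν·Q^9.4·(L/(gh_f))^5.2]^0.04
LQ²/(gh_f) = 5.536; L/(gh_f) = 64.49
Term 1 = ε^1.25·(…)^4.75 = 2.08×10^-4; Term 2 = ν·Q^9.4·(…)^5.2 = 0.0332
D = 0.66·(2.08×10^-4 + 0.0332)^0.04 = 0.5761 m = 576 mm
Check: V = 1.12 m/s, Re = 4.87×10^5, f = 0.01320, h_f = 2.29 m ≈ 2.45 m ✓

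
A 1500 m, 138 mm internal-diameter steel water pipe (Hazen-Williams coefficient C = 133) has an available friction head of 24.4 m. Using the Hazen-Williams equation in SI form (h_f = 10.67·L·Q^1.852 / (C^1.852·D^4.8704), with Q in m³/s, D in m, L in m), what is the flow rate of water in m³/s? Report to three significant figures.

Q ≈ 0.0219 m³/s

Rearranging: Q = [h_f·C^1.852·D^4.8704 / (10.67·L)]^(1/1.852)
Q = [24.4·133^1.852·0.138^4.8704 / (10.67·1500)]^0.540 = 0.02192 m³/s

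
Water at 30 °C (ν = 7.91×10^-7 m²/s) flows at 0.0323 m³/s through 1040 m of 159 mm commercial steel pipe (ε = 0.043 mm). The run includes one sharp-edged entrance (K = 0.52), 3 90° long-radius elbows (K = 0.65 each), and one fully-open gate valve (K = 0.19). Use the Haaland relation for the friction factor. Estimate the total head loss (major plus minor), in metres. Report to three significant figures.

V = 4Q/(πD²) = 1.627 m/s; V²/2g = 0.1349 m
Re = 3.27×10^5, ε/D = 2.70×10^-4 → f = 0.01646 (Haaland)
Major: h_f = f(L/D)·V²/2g = 0.01646·6541·0.1349 = 14.52 m
Minor: ΣK = 2.66; h_m = ΣK·V²/2g = 0.3588 m
Total H_L = 14.52 + 0.3588 = 14.88 m

H_L ≈ 14.9 m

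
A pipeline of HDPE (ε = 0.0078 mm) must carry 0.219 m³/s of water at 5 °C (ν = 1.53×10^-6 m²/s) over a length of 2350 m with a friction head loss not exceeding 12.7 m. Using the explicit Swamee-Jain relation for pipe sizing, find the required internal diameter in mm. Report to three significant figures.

Swamee-Jain (Type III): D = 0.66·[ε^1.25·(LQ²/(gh_f))^4.75 + ν·Q^9.4·(L/(gh_f))^5.2]^0.04
LQ²/(gh_f) = 0.9047; L/(gh_f) = 18.86
Term 1 = ε^1.25·(…)^4.75 = 2.56×10^-7; Term 2 = ν·Q^9.4·(…)^5.2 = 4.15×10^-6
D = 0.66·(2.56×10^-7 + 4.15×10^-6)^0.04 = 0.4030 m = 403 mm
Check: V = 1.72 m/s, Re = 4.52×10^5, f = 0.01362, h_f = 11.9 m ≈ 12.7 m ✓

D ≈ 403 mm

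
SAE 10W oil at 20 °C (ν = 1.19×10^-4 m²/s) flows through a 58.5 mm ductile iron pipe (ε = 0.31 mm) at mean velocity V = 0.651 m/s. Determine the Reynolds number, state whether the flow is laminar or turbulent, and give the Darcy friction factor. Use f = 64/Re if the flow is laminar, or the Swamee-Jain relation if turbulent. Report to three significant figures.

Re = VD/ν = 0.6510·0.0585/1.19×10^-4 = 320
Re < 2300 → laminar → f = 64/Re = 0.2000

Re ≈ 320; laminar; f = 64/Re ≈ 0.200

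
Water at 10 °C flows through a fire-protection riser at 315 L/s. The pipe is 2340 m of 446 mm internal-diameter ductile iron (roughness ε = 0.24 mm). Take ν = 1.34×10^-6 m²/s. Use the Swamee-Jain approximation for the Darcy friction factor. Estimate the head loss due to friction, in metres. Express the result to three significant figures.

V = 4Q/(πD²) = 4·0.315/(π·0.446²) = 2.016 m/s
Re = VD/ν = 2.016·0.446/1.34×10^-6 = 6.71×10^5 → turbulent
ε/D = 0.24/446 = 5.38×10^-4
Swamee-Jain: f = 0.01779
h_f = f(L/D)V²/(2g) = 0.01779·(2340/0.446)·2.016²/(2·9.81) = 19.34 m

h_f ≈ 19.3 m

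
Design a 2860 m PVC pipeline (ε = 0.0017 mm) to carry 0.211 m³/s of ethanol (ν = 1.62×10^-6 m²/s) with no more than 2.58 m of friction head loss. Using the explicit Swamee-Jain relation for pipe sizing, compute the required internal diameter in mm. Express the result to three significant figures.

D ≈ 577 mm

Swamee-Jain (Type III): D = 0.66·[ε^1.25·(LQ²/(gh_f))^4.75 + ν·Q^9.4·(L/(gh_f))^5.2]^0.04
LQ²/(gh_f) = 5.031; L/(gh_f) = 113.0
Term 1 = ε^1.25·(…)^4.75 = 1.32×10^-4; Term 2 = ν·Q^9.4·(…)^5.2 = 0.0342
D = 0.66·(1.32×10^-4 + 0.0342)^0.04 = 0.5767 m = 577 mm
Check: V = 0.808 m/s, Re = 2.88×10^5, f = 0.01452, h_f = 2.39 m ≈ 2.58 m ✓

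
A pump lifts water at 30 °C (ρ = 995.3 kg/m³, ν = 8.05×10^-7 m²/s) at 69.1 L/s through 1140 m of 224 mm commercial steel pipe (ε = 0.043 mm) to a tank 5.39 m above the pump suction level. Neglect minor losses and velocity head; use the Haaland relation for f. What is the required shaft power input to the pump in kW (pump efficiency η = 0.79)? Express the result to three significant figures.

P_shaft ≈ 15.0 kW

V = 4Q/(πD²) = 1.753 m/s; Re = 4.88×10^5; ε/D = 1.92×10^-4; f = 0.01525
h_f = f(L/D)V²/2g = 12.16 m
Total head H = z + h_f = 5.39 + 12.16 = 17.55 m
P_hyd = ρgQH = 995.3·9.81·0.0691·17.55 = 11.84 kW
P_shaft = P_hyd/η = 11.84/0.79 = 14.99 kW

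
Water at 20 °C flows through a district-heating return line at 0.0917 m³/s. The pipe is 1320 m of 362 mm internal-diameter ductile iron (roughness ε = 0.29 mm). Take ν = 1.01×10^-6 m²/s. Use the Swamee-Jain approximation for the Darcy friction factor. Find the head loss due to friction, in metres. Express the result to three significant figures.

V = 4Q/(πD²) = 4·0.0917/(π·0.362²) = 0.8910 m/s
Re = VD/ν = 0.8910·0.362/1.01×10^-6 = 3.19×10^5 → turbulent
ε/D = 0.29/362 = 8.01×10^-4
Swamee-Jain: f = 0.01981
h_f = f(L/D)V²/(2g) = 0.01981·(1320/0.362)·0.8910²/(2·9.81) = 2.923 m

h_f ≈ 2.92 m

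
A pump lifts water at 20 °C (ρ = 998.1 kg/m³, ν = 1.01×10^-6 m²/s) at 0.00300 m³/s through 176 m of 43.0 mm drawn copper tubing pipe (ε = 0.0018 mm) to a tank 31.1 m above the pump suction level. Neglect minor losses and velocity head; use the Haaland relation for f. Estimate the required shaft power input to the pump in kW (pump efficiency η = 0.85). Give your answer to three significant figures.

P_shaft ≈ 1.64 kW

V = 4Q/(πD²) = 2.066 m/s; Re = 8.80×10^4; ε/D = 4.19×10^-5; f = 0.01847
h_f = f(L/D)V²/2g = 16.44 m
Total head H = z + h_f = 31.1 + 16.44 = 47.54 m
P_hyd = ρgQH = 998.1·9.81·0.00300·47.54 = 1.397 kW
P_shaft = P_hyd/η = 1.397/0.85 = 1.643 kW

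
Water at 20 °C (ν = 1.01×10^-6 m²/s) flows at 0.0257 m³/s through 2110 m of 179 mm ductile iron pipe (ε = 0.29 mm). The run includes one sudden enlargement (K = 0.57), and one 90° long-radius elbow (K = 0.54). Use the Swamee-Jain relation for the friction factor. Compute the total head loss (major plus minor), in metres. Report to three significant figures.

H_L ≈ 14.8 m

V = 4Q/(πD²) = 1.021 m/s; V²/2g = 0.05316 m
Re = 1.81×10^5, ε/D = 0.00162 → f = 0.02346 (Swamee-Jain)
Major: h_f = f(L/D)·V²/2g = 0.02346·11788·0.05316 = 14.70 m
Minor: ΣK = 1.11; h_m = ΣK·V²/2g = 0.05901 m
Total H_L = 14.70 + 0.05901 = 14.76 m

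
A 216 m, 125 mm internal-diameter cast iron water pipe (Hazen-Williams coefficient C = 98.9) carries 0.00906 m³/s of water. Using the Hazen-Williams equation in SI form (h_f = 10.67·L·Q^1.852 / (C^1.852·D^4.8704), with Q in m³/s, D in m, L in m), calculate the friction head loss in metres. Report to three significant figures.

h_f = 10.67·216·0.00906^1.852 / (98.9^1.852·0.125^4.8704) = 1.917 m

h_f ≈ 1.92 m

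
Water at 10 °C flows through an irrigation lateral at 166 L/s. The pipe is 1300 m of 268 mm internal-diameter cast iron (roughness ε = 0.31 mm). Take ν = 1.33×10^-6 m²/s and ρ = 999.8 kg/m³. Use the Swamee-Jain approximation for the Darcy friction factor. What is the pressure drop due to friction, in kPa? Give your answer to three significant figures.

V = 4Q/(πD²) = 4·0.166/(π·0.268²) = 2.943 m/s
Re = VD/ν = 2.943·0.268/1.33×10^-6 = 5.93×10^5 → turbulent
ε/D = 0.31/268 = 0.00116
Swamee-Jain: f = 0.02092
h_f = f(L/D)V²/(2g) = 0.02092·(1300/0.268)·2.943²/(2·9.81) = 44.79 m
Δp = ρg·h_f = 999.8·9.81·44.79 = 439.3 kPa

Δp ≈ 439 kPa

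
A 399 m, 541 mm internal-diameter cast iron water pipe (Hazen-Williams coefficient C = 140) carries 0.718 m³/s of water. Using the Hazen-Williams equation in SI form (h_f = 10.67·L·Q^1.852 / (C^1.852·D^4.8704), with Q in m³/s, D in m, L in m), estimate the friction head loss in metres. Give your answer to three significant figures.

h_f ≈ 4.87 m

h_f = 10.67·399·0.718^1.852 / (140^1.852·0.541^4.8704) = 4.870 m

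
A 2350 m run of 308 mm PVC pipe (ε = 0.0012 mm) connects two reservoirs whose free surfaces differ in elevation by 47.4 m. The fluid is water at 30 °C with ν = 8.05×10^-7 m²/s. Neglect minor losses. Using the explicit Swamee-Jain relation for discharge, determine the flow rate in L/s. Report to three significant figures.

Swamee-Jain (Type II): Q = -0.965·√(gD⁵h_f/L)·ln[ε/(3.7D) + √(3.17ν²L/(gD³h_f))]
√(gD⁵h_f/L) = √(9.81·0.308⁵·47.4/2350) = 0.02342
ε/(3.7D) = 1.05×10^-6; √(3.17ν²L/(gD³h_f)) = 1.88×10^-5
Q = -0.965·0.02342·ln(1.990×10^-5) = 0.2446 m³/s
Check: V = 3.28 m/s, Re = 1.26×10^6, f = 0.01129, h_f = 47.3 m ≈ 47.4 m ✓

Q ≈ 245 L/s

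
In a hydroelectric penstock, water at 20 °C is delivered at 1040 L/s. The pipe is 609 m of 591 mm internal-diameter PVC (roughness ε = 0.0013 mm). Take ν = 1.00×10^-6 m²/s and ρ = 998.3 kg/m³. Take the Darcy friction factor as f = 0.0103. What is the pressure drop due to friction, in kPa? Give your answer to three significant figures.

Δp ≈ 76.1 kPa

V = 4Q/(πD²) = 4·1.04/(π·0.591²) = 3.791 m/s
h_f = f(L/D)V²/(2g) = 0.01030·(609/0.591)·3.791²/(2·9.81) = 7.775 m
Δp = ρg·h_f = 998.3·9.81·7.775 = 76.14 kPa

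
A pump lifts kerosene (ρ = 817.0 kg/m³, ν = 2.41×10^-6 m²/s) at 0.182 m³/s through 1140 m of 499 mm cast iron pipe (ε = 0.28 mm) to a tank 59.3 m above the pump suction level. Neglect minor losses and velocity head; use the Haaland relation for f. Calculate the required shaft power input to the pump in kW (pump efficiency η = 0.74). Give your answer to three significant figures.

V = 4Q/(πD²) = 0.9306 m/s; Re = 1.93×10^5; ε/D = 5.61×10^-4; f = 0.01901
h_f = f(L/D)V²/2g = 1.917 m
Total head H = z + h_f = 59.3 + 1.917 = 61.22 m
P_hyd = ρgQH = 817.0·9.81·0.182·61.22 = 89.30 kW
P_shaft = P_hyd/η = 89.30/0.74 = 120.7 kW

P_shaft ≈ 121 kW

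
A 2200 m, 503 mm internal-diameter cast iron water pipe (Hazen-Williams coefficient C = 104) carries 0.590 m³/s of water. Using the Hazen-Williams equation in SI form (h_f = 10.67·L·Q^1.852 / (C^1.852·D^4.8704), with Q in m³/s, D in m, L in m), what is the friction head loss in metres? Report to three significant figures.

h_f = 10.67·2200·0.590^1.852 / (104^1.852·0.503^4.8704) = 46.15 m

h_f ≈ 46.1 m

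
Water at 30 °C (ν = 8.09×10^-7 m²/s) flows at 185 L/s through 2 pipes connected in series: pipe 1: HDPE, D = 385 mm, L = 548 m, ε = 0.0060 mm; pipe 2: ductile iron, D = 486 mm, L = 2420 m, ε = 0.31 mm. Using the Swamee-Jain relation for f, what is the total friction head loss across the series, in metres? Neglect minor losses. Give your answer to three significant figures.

Pipe 1: V = 1.589 m/s, Re = 7.56×10^5, ε/D = 1.56×10^-5, f = 0.01249, h_1 = f(L/D)V²/2g = 2.288 m
Pipe 2: V = 0.9973 m/s, Re = 5.99×10^5, ε/D = 6.38×10^-4, f = 0.01845, h_2 = f(L/D)V²/2g = 4.658 m
Series → Q common, losses add: H = Σh = 6.946 m

H ≈ 6.95 m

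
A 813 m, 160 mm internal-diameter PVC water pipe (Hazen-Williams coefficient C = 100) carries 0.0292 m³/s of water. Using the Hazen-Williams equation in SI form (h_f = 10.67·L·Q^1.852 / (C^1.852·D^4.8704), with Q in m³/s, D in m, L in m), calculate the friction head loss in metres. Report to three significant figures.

h_f ≈ 18.6 m

h_f = 10.67·813·0.0292^1.852 / (100^1.852·0.160^4.8704) = 18.55 m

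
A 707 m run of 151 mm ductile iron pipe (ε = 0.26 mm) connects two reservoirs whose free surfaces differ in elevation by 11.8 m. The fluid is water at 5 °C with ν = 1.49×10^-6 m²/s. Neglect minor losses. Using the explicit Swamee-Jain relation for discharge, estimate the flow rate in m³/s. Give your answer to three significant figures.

Swamee-Jain (Type II): Q = -0.965·√(gD⁵h_f/L)·ln[ε/(3.7D) + √(3.17ν²L/(gD³h_f))]
√(gD⁵h_f/L) = √(9.81·0.151⁵·11.8/707) = 0.003585
ε/(3.7D) = 4.65×10^-4; √(3.17ν²L/(gD³h_f)) = 1.12×10^-4
Q = -0.965·0.003585·ln(5.771×10^-4) = 0.02580 m³/s
Check: V = 1.44 m/s, Re = 1.46×10^5, f = 0.02402, h_f = 11.9 m ≈ 11.8 m ✓

Q ≈ 0.0258 m³/s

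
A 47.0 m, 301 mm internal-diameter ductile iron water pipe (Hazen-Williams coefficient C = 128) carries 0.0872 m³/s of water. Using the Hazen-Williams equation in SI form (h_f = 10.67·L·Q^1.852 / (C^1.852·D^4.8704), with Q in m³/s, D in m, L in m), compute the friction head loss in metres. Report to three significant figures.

h_f ≈ 0.237 m

h_f = 10.67·47.0·0.0872^1.852 / (128^1.852·0.301^4.8704) = 0.2372 m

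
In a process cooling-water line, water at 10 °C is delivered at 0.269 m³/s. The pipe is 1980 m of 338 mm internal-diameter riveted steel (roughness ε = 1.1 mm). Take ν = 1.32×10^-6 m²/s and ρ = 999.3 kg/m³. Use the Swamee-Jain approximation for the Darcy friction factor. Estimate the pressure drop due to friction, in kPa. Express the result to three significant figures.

Δp ≈ 711 kPa

V = 4Q/(πD²) = 4·0.269/(π·0.338²) = 2.998 m/s
Re = VD/ν = 2.998·0.338/1.32×10^-6 = 7.68×10^5 → turbulent
ε/D = 1.1/338 = 0.00325
Swamee-Jain: f = 0.02702
h_f = f(L/D)V²/(2g) = 0.02702·(1980/0.338)·2.998²/(2·9.81) = 72.52 m
Δp = ρg·h_f = 999.3·9.81·72.52 = 710.9 kPa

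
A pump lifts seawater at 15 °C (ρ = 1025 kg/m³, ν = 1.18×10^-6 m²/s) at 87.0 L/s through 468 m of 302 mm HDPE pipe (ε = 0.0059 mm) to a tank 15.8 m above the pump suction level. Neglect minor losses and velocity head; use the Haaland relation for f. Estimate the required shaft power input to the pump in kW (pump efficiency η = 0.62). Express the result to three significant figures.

P_shaft ≈ 24.7 kW

V = 4Q/(πD²) = 1.215 m/s; Re = 3.11×10^5; ε/D = 1.95×10^-5; f = 0.01441
h_f = f(L/D)V²/2g = 1.679 m
Total head H = z + h_f = 15.8 + 1.679 = 17.48 m
P_hyd = ρgQH = 1025·9.81·0.0870·17.48 = 15.29 kW
P_shaft = P_hyd/η = 15.29/0.62 = 24.66 kW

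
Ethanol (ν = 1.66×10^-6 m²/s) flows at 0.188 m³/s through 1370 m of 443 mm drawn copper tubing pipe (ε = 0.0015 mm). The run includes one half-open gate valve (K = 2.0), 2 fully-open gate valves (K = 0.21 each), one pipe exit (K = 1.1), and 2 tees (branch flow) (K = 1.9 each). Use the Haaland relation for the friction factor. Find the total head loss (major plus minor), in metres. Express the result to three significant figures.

V = 4Q/(πD²) = 1.220 m/s; V²/2g = 0.07583 m
Re = 3.26×10^5, ε/D = 3.39×10^-6 → f = 0.01415 (Haaland)
Major: h_f = f(L/D)·V²/2g = 0.01415·3093·0.07583 = 3.319 m
Minor: ΣK = 7.32; h_m = ΣK·V²/2g = 0.5551 m
Total H_L = 3.319 + 0.5551 = 3.874 m

H_L ≈ 3.87 m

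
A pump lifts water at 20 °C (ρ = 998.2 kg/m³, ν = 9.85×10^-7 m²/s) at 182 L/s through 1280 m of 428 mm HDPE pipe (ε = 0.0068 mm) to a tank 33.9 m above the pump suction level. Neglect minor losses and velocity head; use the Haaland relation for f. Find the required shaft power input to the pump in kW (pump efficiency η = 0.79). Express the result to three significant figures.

P_shaft ≈ 83.7 kW

V = 4Q/(πD²) = 1.265 m/s; Re = 5.50×10^5; ε/D = 1.59×10^-5; f = 0.01304
h_f = f(L/D)V²/2g = 3.181 m
Total head H = z + h_f = 33.9 + 3.181 = 37.08 m
P_hyd = ρgQH = 998.2·9.81·0.182·37.08 = 66.09 kW
P_shaft = P_hyd/η = 66.09/0.79 = 83.65 kW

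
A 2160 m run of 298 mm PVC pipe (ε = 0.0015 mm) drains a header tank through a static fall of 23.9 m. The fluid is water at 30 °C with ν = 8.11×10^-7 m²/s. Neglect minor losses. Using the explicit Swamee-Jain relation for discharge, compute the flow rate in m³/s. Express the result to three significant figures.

Swamee-Jain (Type II): Q = -0.965·√(gD⁵h_f/L)·ln[ε/(3.7D) + √(3.17ν²L/(gD³h_f))]
√(gD⁵h_f/L) = √(9.81·0.298⁵·23.9/2160) = 0.01597
ε/(3.7D) = 1.36×10^-6; √(3.17ν²L/(gD³h_f)) = 2.69×10^-5
Q = -0.965·0.01597·ln(2.830×10^-5) = 0.1614 m³/s
Check: V = 2.31 m/s, Re = 8.50×10^5, f = 0.01204, h_f = 23.8 m ≈ 23.9 m ✓

Q ≈ 0.161 m³/s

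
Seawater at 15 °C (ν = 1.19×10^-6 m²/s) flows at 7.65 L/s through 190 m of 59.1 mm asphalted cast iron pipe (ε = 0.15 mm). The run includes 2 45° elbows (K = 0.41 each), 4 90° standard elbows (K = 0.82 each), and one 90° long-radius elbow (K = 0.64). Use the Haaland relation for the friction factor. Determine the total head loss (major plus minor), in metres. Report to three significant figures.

H_L ≈ 35.0 m

V = 4Q/(πD²) = 2.789 m/s; V²/2g = 0.3964 m
Re = 1.38×10^5, ε/D = 0.00254 → f = 0.02598 (Haaland)
Major: h_f = f(L/D)·V²/2g = 0.02598·3215·0.3964 = 33.11 m
Minor: ΣK = 4.74; h_m = ΣK·V²/2g = 1.879 m
Total H_L = 33.11 + 1.879 = 34.99 m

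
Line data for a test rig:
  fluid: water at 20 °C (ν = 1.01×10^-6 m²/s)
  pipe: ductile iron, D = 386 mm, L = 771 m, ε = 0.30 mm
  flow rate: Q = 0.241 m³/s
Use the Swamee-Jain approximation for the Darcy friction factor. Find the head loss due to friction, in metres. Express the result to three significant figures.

h_f ≈ 8.23 m

V = 4Q/(πD²) = 4·0.241/(π·0.386²) = 2.059 m/s
Re = VD/ν = 2.059·0.386/1.01×10^-6 = 7.87×10^5 → turbulent
ε/D = 0.30/386 = 7.77×10^-4
Swamee-Jain: f = 0.01905
h_f = f(L/D)V²/(2g) = 0.01905·(771/0.386)·2.059²/(2·9.81) = 8.225 m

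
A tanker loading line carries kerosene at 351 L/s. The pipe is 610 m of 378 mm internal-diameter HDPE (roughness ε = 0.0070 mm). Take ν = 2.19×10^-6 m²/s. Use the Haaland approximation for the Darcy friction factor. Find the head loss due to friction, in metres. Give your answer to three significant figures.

V = 4Q/(πD²) = 4·0.351/(π·0.378²) = 3.128 m/s
Re = VD/ν = 3.128·0.378/2.19×10^-6 = 5.40×10^5 → turbulent
ε/D = 0.0070/378 = 1.85×10^-5
Haaland: f = 0.01311
h_f = f(L/D)V²/(2g) = 0.01311·(610/0.378)·3.128²/(2·9.81) = 10.55 m

h_f ≈ 10.6 m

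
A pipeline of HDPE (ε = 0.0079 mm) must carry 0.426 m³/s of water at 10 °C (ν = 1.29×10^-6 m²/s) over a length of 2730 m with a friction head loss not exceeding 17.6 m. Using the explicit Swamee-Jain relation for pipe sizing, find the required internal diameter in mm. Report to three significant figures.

Swamee-Jain (Type III): D = 0.66·[ε^1.25·(LQ²/(gh_f))^4.75 + ν·Q^9.4·(L/(gh_f))^5.2]^0.04
LQ²/(gh_f) = 2.869; L/(gh_f) = 15.81
Term 1 = ε^1.25·(…)^4.75 = 6.26×10^-5; Term 2 = ν·Q^9.4·(…)^5.2 = 7.27×10^-4
D = 0.66·(6.26×10^-5 + 7.27×10^-4)^0.04 = 0.4960 m = 496 mm
Check: V = 2.21 m/s, Re = 8.48×10^5, f = 0.01228, h_f = 16.8 m ≈ 17.6 m ✓

D ≈ 496 mm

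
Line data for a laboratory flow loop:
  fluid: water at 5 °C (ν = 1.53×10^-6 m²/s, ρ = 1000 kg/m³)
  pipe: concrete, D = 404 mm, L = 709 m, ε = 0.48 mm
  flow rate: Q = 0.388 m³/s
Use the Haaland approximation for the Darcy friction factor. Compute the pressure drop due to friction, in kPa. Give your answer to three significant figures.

V = 4Q/(πD²) = 4·0.388/(π·0.404²) = 3.027 m/s
Re = VD/ν = 3.027·0.404/1.53×10^-6 = 7.99×10^5 → turbulent
ε/D = 0.48/404 = 0.00119
Haaland: f = 0.02082
h_f = f(L/D)V²/(2g) = 0.02082·(709/0.404)·3.027²/(2·9.81) = 17.06 m
Δp = ρg·h_f = 1000·9.81·17.06 = 167.4 kPa

Δp ≈ 167 kPa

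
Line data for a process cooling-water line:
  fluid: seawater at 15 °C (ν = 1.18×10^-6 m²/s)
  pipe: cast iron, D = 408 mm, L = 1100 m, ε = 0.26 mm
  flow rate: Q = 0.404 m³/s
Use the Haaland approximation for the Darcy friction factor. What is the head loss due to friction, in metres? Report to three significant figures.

V = 4Q/(πD²) = 4·0.404/(π·0.408²) = 3.090 m/s
Re = VD/ν = 3.090·0.408/1.18×10^-6 = 1.07×10^6 → turbulent
ε/D = 0.26/408 = 6.37×10^-4
Haaland: f = 0.01803
h_f = f(L/D)V²/(2g) = 0.01803·(1100/0.408)·3.090²/(2·9.81) = 23.66 m

h_f ≈ 23.7 m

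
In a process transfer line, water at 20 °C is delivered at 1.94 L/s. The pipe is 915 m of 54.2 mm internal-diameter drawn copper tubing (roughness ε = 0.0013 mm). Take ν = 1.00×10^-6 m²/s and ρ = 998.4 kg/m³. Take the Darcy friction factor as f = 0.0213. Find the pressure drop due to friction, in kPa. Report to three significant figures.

V = 4Q/(πD²) = 4·0.00194/(π·0.0542²) = 0.8408 m/s
h_f = f(L/D)V²/(2g) = 0.02130·(915/0.0542)·0.8408²/(2·9.81) = 12.96 m
Δp = ρg·h_f = 998.4·9.81·12.96 = 126.9 kPa

Δp ≈ 127 kPa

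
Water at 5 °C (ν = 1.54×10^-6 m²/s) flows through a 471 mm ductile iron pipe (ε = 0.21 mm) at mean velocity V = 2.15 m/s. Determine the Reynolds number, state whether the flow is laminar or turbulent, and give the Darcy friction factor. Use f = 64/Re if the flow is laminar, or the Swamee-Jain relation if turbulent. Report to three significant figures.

Re = VD/ν = 2.150·0.471/1.54×10^-6 = 6.58×10^5
Re > 4000 → turbulent; ε/D = 4.46×10^-4
Swamee-Jain: f = 0.01720

Re ≈ 6.58×10^5; turbulent; f ≈ 0.0172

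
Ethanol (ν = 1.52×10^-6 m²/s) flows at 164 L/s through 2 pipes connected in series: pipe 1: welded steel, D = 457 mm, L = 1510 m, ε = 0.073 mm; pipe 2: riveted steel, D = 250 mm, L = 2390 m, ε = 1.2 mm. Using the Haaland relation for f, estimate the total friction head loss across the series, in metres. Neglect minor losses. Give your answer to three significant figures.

Pipe 1: V = 0.9998 m/s, Re = 3.01×10^5, ε/D = 1.60×10^-4, f = 0.01573, h_1 = f(L/D)V²/2g = 2.649 m
Pipe 2: V = 3.341 m/s, Re = 5.50×10^5, ε/D = 0.00480, f = 0.03022, h_2 = f(L/D)V²/2g = 164.4 m
Series → Q common, losses add: H = Σh = 167.0 m

H ≈ 167 m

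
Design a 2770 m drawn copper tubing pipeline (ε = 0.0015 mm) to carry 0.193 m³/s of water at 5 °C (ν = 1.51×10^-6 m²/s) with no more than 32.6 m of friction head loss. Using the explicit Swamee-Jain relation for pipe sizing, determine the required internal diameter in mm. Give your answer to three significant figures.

Swamee-Jain (Type III): D = 0.66·[ε^1.25·(LQ²/(gh_f))^4.75 + ν·Q^9.4·(L/(gh_f))^5.2]^0.04
LQ²/(gh_f) = 0.3226; L/(gh_f) = 8.662
Term 1 = ε^1.25·(…)^4.75 = 2.43×10^-10; Term 2 = ν·Q^9.4·(…)^5.2 = 2.18×10^-8
D = 0.66·(2.43×10^-10 + 2.18×10^-8)^0.04 = 0.3261 m = 326 mm
Check: V = 2.31 m/s, Re = 4.99×10^5, f = 0.01317, h_f = 30.5 m ≈ 32.6 m ✓

D ≈ 326 mm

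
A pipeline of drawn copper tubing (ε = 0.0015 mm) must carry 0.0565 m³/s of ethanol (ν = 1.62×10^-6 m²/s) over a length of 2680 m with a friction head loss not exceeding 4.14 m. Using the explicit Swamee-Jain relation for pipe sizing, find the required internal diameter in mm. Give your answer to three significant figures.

D ≈ 314 mm

Swamee-Jain (Type III): D = 0.66·[ε^1.25·(LQ²/(gh_f))^4.75 + ν·Q^9.4·(L/(gh_f))^5.2]^0.04
LQ²/(gh_f) = 0.2107; L/(gh_f) = 65.99
Term 1 = ε^1.25·(…)^4.75 = 3.21×10^-11; Term 2 = ν·Q^9.4·(…)^5.2 = 8.71×10^-9
D = 0.66·(3.21×10^-11 + 8.71×10^-9)^0.04 = 0.3142 m = 314 mm
Check: V = 0.729 m/s, Re = 1.41×10^5, f = 0.01667, h_f = 3.85 m ≈ 4.14 m ✓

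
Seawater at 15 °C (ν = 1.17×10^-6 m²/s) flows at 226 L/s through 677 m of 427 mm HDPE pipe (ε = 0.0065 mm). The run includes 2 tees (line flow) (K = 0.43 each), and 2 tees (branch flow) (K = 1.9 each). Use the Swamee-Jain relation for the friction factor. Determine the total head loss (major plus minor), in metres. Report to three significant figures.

H_L ≈ 3.21 m

V = 4Q/(πD²) = 1.578 m/s; V²/2g = 0.1269 m
Re = 5.76×10^5, ε/D = 1.52×10^-5 → f = 0.01303 (Swamee-Jain)
Major: h_f = f(L/D)·V²/2g = 0.01303·1585·0.1269 = 2.623 m
Minor: ΣK = 4.66; h_m = ΣK·V²/2g = 0.5916 m
Total H_L = 2.623 + 0.5916 = 3.214 m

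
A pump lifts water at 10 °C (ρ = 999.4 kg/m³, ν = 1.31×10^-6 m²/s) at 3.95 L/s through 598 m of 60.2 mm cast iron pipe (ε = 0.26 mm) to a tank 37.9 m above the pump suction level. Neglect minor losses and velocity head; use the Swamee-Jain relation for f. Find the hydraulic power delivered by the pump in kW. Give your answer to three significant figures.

P_hyd ≈ 2.64 kW

V = 4Q/(πD²) = 1.388 m/s; Re = 6.38×10^4; ε/D = 0.00432; f = 0.03096
h_f = f(L/D)V²/2g = 30.18 m
Total head H = z + h_f = 37.9 + 30.18 = 68.08 m
P_hyd = ρgQH = 999.4·9.81·0.00395·68.08 = 2.637 kW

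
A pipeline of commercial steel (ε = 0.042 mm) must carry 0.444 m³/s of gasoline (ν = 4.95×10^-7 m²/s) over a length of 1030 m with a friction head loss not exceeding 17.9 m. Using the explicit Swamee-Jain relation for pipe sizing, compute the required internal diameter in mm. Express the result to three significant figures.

Swamee-Jain (Type III): D = 0.66·[ε^1.25·(LQ²/(gh_f))^4.75 + ν·Q^9.4·(L/(gh_f))^5.2]^0.04
LQ²/(gh_f) = 1.156; L/(gh_f) = 5.866
Term 1 = ε^1.25·(…)^4.75 = 6.74×10^-6; Term 2 = ν·Q^9.4·(…)^5.2 = 2.37×10^-6
D = 0.66·(6.74×10^-6 + 2.37×10^-6)^0.04 = 0.4149 m = 415 mm
Check: V = 3.28 m/s, Re = 2.75×10^6, f = 0.01270, h_f = 17.3 m ≈ 17.9 m ✓

D ≈ 415 mm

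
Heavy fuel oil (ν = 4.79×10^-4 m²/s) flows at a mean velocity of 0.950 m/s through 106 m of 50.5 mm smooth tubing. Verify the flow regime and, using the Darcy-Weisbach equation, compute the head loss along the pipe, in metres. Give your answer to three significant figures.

Re = VD/ν = 0.950·0.05050/4.79×10^-4 = 100 → laminar (Re < 2300)
f = 64/Re = 0.6390
h_f = f(L/D)V²/(2g) = 0.6390·(106/0.05050)·0.950²/(2·9.81) = 61.70 m

h_f ≈ 61.7 m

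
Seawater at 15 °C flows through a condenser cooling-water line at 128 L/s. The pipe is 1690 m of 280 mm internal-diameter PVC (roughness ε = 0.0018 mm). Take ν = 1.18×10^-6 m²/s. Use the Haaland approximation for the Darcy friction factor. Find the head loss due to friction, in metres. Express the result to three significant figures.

h_f ≈ 17.5 m

V = 4Q/(πD²) = 4·0.128/(π·0.280²) = 2.079 m/s
Re = VD/ν = 2.079·0.280/1.18×10^-6 = 4.93×10^5 → turbulent
ε/D = 0.0018/280 = 6.43×10^-6
Haaland: f = 0.01317
h_f = f(L/D)V²/(2g) = 0.01317·(1690/0.280)·2.079²/(2·9.81) = 17.50 m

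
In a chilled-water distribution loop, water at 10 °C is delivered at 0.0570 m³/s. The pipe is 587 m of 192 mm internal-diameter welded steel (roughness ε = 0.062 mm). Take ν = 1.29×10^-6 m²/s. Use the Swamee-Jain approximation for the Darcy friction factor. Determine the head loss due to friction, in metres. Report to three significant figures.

h_f ≈ 10.4 m

V = 4Q/(πD²) = 4·0.0570/(π·0.192²) = 1.969 m/s
Re = VD/ν = 1.969·0.192/1.29×10^-6 = 2.93×10^5 → turbulent
ε/D = 0.062/192 = 3.23×10^-4
Swamee-Jain: f = 0.01726
h_f = f(L/D)V²/(2g) = 0.01726·(587/0.192)·1.969²/(2·9.81) = 10.42 m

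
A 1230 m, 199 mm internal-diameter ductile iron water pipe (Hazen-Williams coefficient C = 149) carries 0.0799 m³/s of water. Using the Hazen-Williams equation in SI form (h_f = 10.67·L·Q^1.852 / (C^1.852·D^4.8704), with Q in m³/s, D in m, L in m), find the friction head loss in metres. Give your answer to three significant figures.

h_f ≈ 29.9 m

h_f = 10.67·1230·0.0799^1.852 / (149^1.852·0.199^4.8704) = 29.90 m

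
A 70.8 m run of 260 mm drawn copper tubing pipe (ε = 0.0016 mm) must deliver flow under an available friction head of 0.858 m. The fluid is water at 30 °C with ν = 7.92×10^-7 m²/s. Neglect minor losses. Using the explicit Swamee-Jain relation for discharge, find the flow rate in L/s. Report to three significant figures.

Swamee-Jain (Type II): Q = -0.965·√(gD⁵h_f/L)·ln[ε/(3.7D) + √(3.17ν²L/(gD³h_f))]
√(gD⁵h_f/L) = √(9.81·0.260⁵·0.858/70.8) = 0.01188
ε/(3.7D) = 1.66×10^-6; √(3.17ν²L/(gD³h_f)) = 3.08×10^-5
Q = -0.965·0.01188·ln(3.251×10^-5) = 0.1185 m³/s
Check: V = 2.23 m/s, Re = 7.33×10^5, f = 0.01237, h_f = 0.855 m ≈ 0.858 m ✓

Q ≈ 119 L/s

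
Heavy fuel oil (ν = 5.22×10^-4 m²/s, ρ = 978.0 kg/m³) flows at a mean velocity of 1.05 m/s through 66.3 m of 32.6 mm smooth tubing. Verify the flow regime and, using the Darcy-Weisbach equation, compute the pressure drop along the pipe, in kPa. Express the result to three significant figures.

Re = VD/ν = 1.05·0.03260/5.22×10^-4 = 65.6 → laminar (Re < 2300)
f = 64/Re = 0.9760
h_f = f(L/D)V²/(2g) = 0.9760·(66.3/0.03260)·1.05²/(2·9.81) = 111.5 m
Δp = ρg·h_f = 978.0·9.81·111.5 = 1070 kPa

Δp ≈ 1070 kPa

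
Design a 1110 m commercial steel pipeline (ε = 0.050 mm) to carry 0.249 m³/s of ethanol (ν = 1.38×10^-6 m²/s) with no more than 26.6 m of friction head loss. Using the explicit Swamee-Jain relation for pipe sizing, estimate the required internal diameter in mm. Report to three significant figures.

Swamee-Jain (Type III): D = 0.66·[ε^1.25·(LQ²/(gh_f))^4.75 + ν·Q^9.4·(L/(gh_f))^5.2]^0.04
LQ²/(gh_f) = 0.2637; L/(gh_f) = 4.254
Term 1 = ε^1.25·(…)^4.75 = 7.49×10^-9; Term 2 = ν·Q^9.4·(…)^5.2 = 5.42×10^-9
D = 0.66·(7.49×10^-9 + 5.42×10^-9)^0.04 = 0.3191 m = 319 mm
Check: V = 3.11 m/s, Re = 7.20×10^5, f = 0.01461, h_f = 25.1 m ≈ 26.6 m ✓

D ≈ 319 mm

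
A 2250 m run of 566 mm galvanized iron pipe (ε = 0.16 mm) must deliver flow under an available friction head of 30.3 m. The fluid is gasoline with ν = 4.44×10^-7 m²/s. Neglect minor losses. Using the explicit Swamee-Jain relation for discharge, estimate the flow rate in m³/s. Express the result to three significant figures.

Swamee-Jain (Type II): Q = -0.965·√(gD⁵h_f/L)·ln[ε/(3.7D) + √(3.17ν²L/(gD³h_f))]
√(gD⁵h_f/L) = √(9.81·0.566⁵·30.3/2250) = 0.08760
ε/(3.7D) = 7.64×10^-5; √(3.17ν²L/(gD³h_f)) = 5.11×10^-6
Q = -0.965·0.08760·ln(8.151×10^-5) = 0.7959 m³/s
Check: V = 3.16 m/s, Re = 4.03×10^6, f = 0.01501, h_f = 30.4 m ≈ 30.3 m ✓

Q ≈ 0.796 m³/s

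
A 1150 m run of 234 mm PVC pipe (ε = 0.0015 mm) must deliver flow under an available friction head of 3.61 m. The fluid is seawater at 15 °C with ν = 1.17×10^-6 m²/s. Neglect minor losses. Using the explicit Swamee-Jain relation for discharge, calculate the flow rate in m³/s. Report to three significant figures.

Swamee-Jain (Type II): Q = -0.965·√(gD⁵h_f/L)·ln[ε/(3.7D) + √(3.17ν²L/(gD³h_f))]
√(gD⁵h_f/L) = √(9.81·0.234⁵·3.61/1150) = 0.004648
ε/(3.7D) = 1.73×10^-6; √(3.17ν²L/(gD³h_f)) = 1.05×10^-4
Q = -0.965·0.004648·ln(1.066×10^-4) = 0.04103 m³/s
Check: V = 0.954 m/s, Re = 1.91×10^5, f = 0.01573, h_f = 3.59 m ≈ 3.61 m ✓

Q ≈ 0.0410 m³/s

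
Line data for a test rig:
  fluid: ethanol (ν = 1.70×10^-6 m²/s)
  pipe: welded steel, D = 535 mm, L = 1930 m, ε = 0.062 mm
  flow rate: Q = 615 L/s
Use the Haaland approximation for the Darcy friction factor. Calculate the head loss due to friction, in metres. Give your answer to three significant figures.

h_f ≈ 18.9 m

V = 4Q/(πD²) = 4·0.615/(π·0.535²) = 2.736 m/s
Re = VD/ν = 2.736·0.535/1.70×10^-6 = 8.61×10^5 → turbulent
ε/D = 0.062/535 = 1.16×10^-4
Haaland: f = 0.01371
h_f = f(L/D)V²/(2g) = 0.01371·(1930/0.535)·2.736²/(2·9.81) = 18.87 m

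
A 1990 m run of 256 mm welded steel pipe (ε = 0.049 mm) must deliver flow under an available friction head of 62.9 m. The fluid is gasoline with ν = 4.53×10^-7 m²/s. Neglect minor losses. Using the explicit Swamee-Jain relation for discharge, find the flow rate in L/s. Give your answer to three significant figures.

Q ≈ 172 L/s

Swamee-Jain (Type II): Q = -0.965·√(gD⁵h_f/L)·ln[ε/(3.7D) + √(3.17ν²L/(gD³h_f))]
√(gD⁵h_f/L) = √(9.81·0.256⁵·62.9/1990) = 0.01846
ε/(3.7D) = 5.17×10^-5; √(3.17ν²L/(gD³h_f)) = 1.12×10^-5
Q = -0.965·0.01846·ln(6.291×10^-5) = 0.1724 m³/s
Check: V = 3.35 m/s, Re = 1.89×10^6, f = 0.01424, h_f = 63.3 m ≈ 62.9 m ✓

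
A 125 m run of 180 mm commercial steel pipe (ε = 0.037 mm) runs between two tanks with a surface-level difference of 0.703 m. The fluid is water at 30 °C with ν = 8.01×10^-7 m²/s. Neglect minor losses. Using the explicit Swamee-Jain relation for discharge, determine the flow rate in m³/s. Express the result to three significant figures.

Q ≈ 0.0278 m³/s

Swamee-Jain (Type II): Q = -0.965·√(gD⁵h_f/L)·ln[ε/(3.7D) + √(3.17ν²L/(gD³h_f))]
√(gD⁵h_f/L) = √(9.81·0.180⁵·0.703/125) = 0.003229
ε/(3.7D) = 5.56×10^-5; √(3.17ν²L/(gD³h_f)) = 7.95×10^-5
Q = -0.965·0.003229·ln(1.351×10^-4) = 0.02776 m³/s
Check: V = 1.09 m/s, Re = 2.45×10^5, f = 0.01674, h_f = 0.705 m ≈ 0.703 m ✓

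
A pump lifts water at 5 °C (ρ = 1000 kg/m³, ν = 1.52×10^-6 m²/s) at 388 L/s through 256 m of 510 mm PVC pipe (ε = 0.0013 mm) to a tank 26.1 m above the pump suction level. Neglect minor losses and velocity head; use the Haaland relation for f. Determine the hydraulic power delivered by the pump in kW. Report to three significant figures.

P_hyd ≈ 104 kW

V = 4Q/(πD²) = 1.899 m/s; Re = 6.37×10^5; ε/D = 2.55×10^-6; f = 0.01255
h_f = f(L/D)V²/2g = 1.158 m
Total head H = z + h_f = 26.1 + 1.158 = 27.26 m
P_hyd = ρgQH = 1000·9.81·0.388·27.26 = 103.8 kW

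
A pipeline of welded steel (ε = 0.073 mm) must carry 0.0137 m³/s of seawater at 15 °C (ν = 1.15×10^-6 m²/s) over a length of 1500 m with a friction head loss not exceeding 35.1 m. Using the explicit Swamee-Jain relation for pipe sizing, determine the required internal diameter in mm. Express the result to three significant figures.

D ≈ 108 mm

Swamee-Jain (Type III): D = 0.66·[ε^1.25·(LQ²/(gh_f))^4.75 + ν·Q^9.4·(L/(gh_f))^5.2]^0.04
LQ²/(gh_f) = 8.176×10^-4; L/(gh_f) = 4.356
Term 1 = ε^1.25·(…)^4.75 = 1.46×10^-20; Term 2 = ν·Q^9.4·(…)^5.2 = 7.40×10^-21
D = 0.66·(1.46×10^-20 + 7.40×10^-21)^0.04 = 0.1080 m = 108 mm
Check: V = 1.50 m/s, Re = 1.41×10^5, f = 0.02041, h_f = 32.4 m ≈ 35.1 m ✓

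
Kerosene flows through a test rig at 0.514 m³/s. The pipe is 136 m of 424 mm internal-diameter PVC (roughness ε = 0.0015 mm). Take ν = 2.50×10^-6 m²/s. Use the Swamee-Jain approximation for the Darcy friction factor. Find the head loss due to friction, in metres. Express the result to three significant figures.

h_f ≈ 2.75 m

V = 4Q/(πD²) = 4·0.514/(π·0.424²) = 3.640 m/s
Re = VD/ν = 3.640·0.424/2.50×10^-6 = 6.17×10^5 → turbulent
ε/D = 0.0015/424 = 3.54×10^-6
Swamee-Jain: f = 0.01268
h_f = f(L/D)V²/(2g) = 0.01268·(136/0.424)·3.640²/(2·9.81) = 2.746 m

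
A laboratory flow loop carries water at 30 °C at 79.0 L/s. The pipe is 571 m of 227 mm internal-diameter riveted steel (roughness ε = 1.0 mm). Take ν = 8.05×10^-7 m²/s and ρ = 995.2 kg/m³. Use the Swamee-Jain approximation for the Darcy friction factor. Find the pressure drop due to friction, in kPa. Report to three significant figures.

V = 4Q/(πD²) = 4·0.0790/(π·0.227²) = 1.952 m/s
Re = VD/ν = 1.952·0.227/8.05×10^-7 = 5.50×10^5 → turbulent
ε/D = 1.0/227 = 0.00441
Swamee-Jain: f = 0.02952
h_f = f(L/D)V²/(2g) = 0.02952·(571/0.227)·1.952²/(2·9.81) = 14.42 m
Δp = ρg·h_f = 995.2·9.81·14.42 = 140.8 kPa

Δp ≈ 141 kPa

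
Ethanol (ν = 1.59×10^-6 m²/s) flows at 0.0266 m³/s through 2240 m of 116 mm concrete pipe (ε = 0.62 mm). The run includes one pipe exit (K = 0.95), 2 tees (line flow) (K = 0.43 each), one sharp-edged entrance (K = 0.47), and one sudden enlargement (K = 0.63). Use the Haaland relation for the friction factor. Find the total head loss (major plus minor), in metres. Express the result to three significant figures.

H_L ≈ 197 m

V = 4Q/(πD²) = 2.517 m/s; V²/2g = 0.3229 m
Re = 1.84×10^5, ε/D = 0.00534 → f = 0.03150 (Haaland)
Major: h_f = f(L/D)·V²/2g = 0.03150·19310·0.3229 = 196.4 m
Minor: ΣK = 2.91; h_m = ΣK·V²/2g = 0.9396 m
Total H_L = 196.4 + 0.9396 = 197.4 m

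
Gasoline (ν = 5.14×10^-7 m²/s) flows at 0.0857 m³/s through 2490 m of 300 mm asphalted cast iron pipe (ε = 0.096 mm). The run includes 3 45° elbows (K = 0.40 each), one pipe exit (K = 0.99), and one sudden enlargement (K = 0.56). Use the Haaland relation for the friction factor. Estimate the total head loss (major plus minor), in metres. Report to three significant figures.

H_L ≈ 10.2 m

V = 4Q/(πD²) = 1.212 m/s; V²/2g = 0.07492 m
Re = 7.08×10^5, ε/D = 3.20×10^-4 → f = 0.01601 (Haaland)
Major: h_f = f(L/D)·V²/2g = 0.01601·8300·0.07492 = 9.955 m
Minor: ΣK = 2.75; h_m = ΣK·V²/2g = 0.2060 m
Total H_L = 9.955 + 0.2060 = 10.16 m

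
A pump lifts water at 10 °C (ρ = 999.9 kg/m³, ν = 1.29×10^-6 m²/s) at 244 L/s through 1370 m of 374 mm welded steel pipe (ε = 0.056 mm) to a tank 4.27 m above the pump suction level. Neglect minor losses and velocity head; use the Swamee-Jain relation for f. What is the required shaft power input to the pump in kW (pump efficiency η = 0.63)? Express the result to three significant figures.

V = 4Q/(πD²) = 2.221 m/s; Re = 6.44×10^5; ε/D = 1.50×10^-4; f = 0.01467
h_f = f(L/D)V²/2g = 13.51 m
Total head H = z + h_f = 4.27 + 13.51 = 17.78 m
P_hyd = ρgQH = 999.9·9.81·0.244·17.78 = 42.56 kW
P_shaft = P_hyd/η = 42.56/0.63 = 67.55 kW

P_shaft ≈ 67.5 kW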